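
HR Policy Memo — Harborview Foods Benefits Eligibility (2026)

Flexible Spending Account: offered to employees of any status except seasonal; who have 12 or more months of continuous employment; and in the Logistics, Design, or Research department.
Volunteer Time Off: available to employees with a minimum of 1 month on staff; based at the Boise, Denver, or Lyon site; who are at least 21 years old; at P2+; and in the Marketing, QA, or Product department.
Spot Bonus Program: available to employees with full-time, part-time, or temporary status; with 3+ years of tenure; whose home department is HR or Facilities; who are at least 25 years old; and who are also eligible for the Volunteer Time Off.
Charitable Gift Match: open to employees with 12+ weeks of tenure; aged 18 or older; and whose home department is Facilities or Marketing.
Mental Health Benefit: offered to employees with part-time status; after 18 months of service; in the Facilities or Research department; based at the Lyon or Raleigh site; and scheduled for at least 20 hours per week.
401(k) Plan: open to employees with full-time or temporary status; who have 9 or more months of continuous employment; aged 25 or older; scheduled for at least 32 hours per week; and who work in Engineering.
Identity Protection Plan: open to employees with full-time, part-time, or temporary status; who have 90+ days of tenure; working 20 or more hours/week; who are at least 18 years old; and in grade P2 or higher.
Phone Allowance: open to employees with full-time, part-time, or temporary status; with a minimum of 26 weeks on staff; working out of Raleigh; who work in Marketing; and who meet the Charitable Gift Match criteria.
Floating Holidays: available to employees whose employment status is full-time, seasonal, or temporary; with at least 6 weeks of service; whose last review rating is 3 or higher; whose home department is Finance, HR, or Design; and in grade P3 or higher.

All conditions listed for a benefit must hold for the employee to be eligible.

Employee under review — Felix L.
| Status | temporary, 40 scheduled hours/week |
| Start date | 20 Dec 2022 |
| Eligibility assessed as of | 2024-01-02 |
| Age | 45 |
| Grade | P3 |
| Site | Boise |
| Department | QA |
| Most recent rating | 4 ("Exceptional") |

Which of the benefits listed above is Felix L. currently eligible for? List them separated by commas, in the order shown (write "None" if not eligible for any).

Volunteer Time Off, Identity Protection Plan

Service from 20 Dec 2022 to 2024-01-02: 378 days.
Flexible Spending Account — status temporary ✓ (not excluded); service 378 days ≥ 12 months (≈360 days) ✓; dept QA ✗ → not eligible.
Volunteer Time Off — service 378 days ≥ 1 month (≈30 days) ✓; site Boise ✓; age 45 ≥ 21 ✓; grade P3 ≥ P2 ✓; dept QA ✓ → eligible.
Spot Bonus Program — status temporary ✓; service 378 days < 3 years (≈1095 days) ✗ → not eligible.
Charitable Gift Match — service 378 days ≥ 12 weeks (≈84 days) ✓; age 45 ≥ 18 ✓; dept QA ✗ → not eligible.
Mental Health Benefit — status temporary ✗ (requires part-time) → not eligible.
401(k) Plan — status temporary ✓; service 378 days ≥ 9 months (≈270 days) ✓; age 45 ≥ 25 ✓; 40 hrs/wk ≥ 32 ✓; dept QA ✗ → not eligible.
Identity Protection Plan — status temporary ✓; service 378 days ≥ 90 days ✓; 40 hrs/wk ≥ 20 ✓; age 45 ≥ 18 ✓; grade P3 ≥ P2 ✓ → eligible.
Phone Allowance — status temporary ✓; service 378 days ≥ 26 weeks (≈182 days) ✓; site Boise ✗ (not Raleigh) → not eligible.
Floating Holidays — status temporary ✓; service 378 days ≥ 6 weeks (≈42 days) ✓; rating 4 ≥ 3 ✓; dept QA ✗ → not eligible.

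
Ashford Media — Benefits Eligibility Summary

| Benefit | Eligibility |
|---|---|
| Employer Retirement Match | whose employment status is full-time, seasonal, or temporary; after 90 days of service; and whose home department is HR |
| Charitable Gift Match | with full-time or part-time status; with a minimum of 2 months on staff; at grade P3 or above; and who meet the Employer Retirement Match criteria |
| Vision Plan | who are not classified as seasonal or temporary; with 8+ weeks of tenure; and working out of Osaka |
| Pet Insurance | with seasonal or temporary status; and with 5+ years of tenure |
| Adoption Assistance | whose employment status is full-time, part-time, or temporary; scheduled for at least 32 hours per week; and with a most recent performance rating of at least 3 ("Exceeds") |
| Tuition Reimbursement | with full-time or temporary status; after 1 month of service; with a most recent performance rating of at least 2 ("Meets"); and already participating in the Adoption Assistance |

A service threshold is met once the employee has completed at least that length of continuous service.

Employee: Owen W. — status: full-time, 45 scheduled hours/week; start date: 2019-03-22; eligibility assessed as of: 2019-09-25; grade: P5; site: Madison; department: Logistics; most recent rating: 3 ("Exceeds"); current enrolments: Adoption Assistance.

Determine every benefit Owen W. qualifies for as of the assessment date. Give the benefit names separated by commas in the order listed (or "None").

Service from 2019-03-22 to 2019-09-25: 187 days.
Employer Retirement Match — status full-time ✓; service 187 days ≥ 90 days ✓; dept Logistics ✗ → not eligible.
Charitable Gift Match — status full-time ✓; service 187 days ≥ 2 months (≈60 days) ✓; grade P5 ≥ P3 ✓; not eligible for Employer Retirement Match ✗ → not eligible.
Vision Plan — status full-time ✓ (not excluded); service 187 days ≥ 8 weeks (≈56 days) ✓; site Madison ✗ (not Osaka) → not eligible.
Pet Insurance — status full-time ✗ (requires seasonal or temporary) → not eligible.
Adoption Assistance — status full-time ✓; 45 hrs/wk ≥ 32 ✓; rating 3 ≥ 3 ✓ → eligible.
Tuition Reimbursement — status full-time ✓; service 187 days ≥ 1 month (≈30 days) ✓; rating 3 ≥ 2 ✓; enrolled in Adoption Assistance ✓ → eligible.

Adoption Assistance, Tuition Reimbursement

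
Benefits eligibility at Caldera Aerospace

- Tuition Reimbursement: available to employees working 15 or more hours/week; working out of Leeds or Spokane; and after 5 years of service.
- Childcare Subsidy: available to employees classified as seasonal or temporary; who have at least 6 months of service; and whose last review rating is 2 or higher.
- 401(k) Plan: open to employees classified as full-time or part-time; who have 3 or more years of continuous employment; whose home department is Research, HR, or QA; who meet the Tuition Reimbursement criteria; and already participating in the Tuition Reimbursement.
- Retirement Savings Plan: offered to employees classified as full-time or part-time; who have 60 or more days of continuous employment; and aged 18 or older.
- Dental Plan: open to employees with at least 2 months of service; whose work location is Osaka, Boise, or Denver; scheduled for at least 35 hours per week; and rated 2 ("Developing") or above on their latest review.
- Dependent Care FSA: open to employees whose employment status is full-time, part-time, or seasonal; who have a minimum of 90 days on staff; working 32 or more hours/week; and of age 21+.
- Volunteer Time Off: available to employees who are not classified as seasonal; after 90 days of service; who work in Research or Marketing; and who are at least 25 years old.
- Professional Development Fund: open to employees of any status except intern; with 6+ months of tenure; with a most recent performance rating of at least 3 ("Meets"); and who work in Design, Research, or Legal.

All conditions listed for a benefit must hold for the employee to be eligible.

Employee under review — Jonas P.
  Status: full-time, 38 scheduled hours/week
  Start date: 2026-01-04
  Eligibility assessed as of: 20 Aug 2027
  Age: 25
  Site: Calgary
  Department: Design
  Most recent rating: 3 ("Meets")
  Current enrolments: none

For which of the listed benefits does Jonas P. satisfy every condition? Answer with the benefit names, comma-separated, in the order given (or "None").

Service from 2026-01-04 to 20 Aug 2027: 593 days.
Tuition Reimbursement — 38 hrs/wk ≥ 15 ✓; site Calgary ✗ (not Leeds or Spokane) → not eligible.
Childcare Subsidy — status full-time ✗ (requires seasonal or temporary) → not eligible.
401(k) Plan — status full-time ✓; service 593 days < 3 years (≈1095 days) ✗ → not eligible.
Retirement Savings Plan — status full-time ✓; service 593 days ≥ 60 days ✓; age 25 ≥ 18 ✓ → eligible.
Dental Plan — service 593 days ≥ 2 months (≈60 days) ✓; site Calgary ✗ (not Osaka, Boise, or Denver) → not eligible.
Dependent Care FSA — status full-time ✓; service 593 days ≥ 90 days ✓; 38 hrs/wk ≥ 32 ✓; age 25 ≥ 21 ✓ → eligible.
Volunteer Time Off — status full-time ✓ (not excluded); service 593 days ≥ 90 days ✓; dept Design ✗ → not eligible.
Professional Development Fund — status full-time ✓ (not excluded); service 593 days ≥ 6 months (≈180 days) ✓; rating 3 ≥ 3 ✓; dept Design ✓ → eligible.

Retirement Savings Plan, Dependent Care FSA, Professional Development Fund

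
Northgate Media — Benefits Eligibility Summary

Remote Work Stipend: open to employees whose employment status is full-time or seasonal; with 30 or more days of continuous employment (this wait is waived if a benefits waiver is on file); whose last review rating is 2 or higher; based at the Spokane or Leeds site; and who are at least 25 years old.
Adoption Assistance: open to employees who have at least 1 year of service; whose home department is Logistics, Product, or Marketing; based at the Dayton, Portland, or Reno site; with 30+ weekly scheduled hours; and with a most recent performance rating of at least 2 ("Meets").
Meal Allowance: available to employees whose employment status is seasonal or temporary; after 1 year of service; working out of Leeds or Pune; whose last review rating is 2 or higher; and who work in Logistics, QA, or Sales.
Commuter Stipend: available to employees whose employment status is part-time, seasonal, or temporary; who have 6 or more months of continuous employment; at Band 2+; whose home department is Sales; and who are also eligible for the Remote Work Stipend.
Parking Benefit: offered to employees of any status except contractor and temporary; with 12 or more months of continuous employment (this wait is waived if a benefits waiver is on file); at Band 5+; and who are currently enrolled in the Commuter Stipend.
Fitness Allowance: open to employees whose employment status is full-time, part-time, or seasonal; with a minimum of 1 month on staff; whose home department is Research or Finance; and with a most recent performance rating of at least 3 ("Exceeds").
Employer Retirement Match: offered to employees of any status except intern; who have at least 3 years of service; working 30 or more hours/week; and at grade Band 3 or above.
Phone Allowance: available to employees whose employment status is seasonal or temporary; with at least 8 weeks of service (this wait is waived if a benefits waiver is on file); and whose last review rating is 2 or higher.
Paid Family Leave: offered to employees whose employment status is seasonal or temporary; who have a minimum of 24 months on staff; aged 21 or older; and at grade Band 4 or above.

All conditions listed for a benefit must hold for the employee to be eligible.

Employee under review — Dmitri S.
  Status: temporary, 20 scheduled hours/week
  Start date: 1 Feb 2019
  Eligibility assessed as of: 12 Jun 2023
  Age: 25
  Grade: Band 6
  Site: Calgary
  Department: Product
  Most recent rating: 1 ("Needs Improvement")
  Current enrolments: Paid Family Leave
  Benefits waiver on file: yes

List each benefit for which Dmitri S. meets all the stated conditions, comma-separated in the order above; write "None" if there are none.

Paid Family Leave

Service from 1 Feb 2019 to 12 Jun 2023: 1592 days.
Remote Work Stipend — status temporary ✗ (requires full-time or seasonal) → not eligible.
Adoption Assistance — service 1592 days ≥ 1 year (≈365 days) ✓; dept Product ✓; site Calgary ✗ (not Dayton, Portland, or Reno) → not eligible.
Meal Allowance — status temporary ✓; service 1592 days ≥ 1 year (≈365 days) ✓; site Calgary ✗ (not Leeds or Pune) → not eligible.
Commuter Stipend — status temporary ✓; service 1592 days ≥ 6 months (≈180 days) ✓; grade Band 6 ≥ Band 2 ✓; dept Product ✗ → not eligible.
Parking Benefit — status temporary ✗ (excluded) → not eligible.
Fitness Allowance — status temporary ✗ (requires full-time, part-time, or seasonal) → not eligible.
Employer Retirement Match — status temporary ✓ (not excluded); service 1592 days ≥ 3 years (≈1095 days) ✓; 20 hrs/wk < 30 ✗ → not eligible.
Phone Allowance — status temporary ✓; benefits waiver on file ✓; rating 1 < 2 ✗ → not eligible.
Paid Family Leave — status temporary ✓; service 1592 days ≥ 24 months (≈720 days) ✓; age 25 ≥ 21 ✓; grade Band 6 ≥ Band 4 ✓ → eligible.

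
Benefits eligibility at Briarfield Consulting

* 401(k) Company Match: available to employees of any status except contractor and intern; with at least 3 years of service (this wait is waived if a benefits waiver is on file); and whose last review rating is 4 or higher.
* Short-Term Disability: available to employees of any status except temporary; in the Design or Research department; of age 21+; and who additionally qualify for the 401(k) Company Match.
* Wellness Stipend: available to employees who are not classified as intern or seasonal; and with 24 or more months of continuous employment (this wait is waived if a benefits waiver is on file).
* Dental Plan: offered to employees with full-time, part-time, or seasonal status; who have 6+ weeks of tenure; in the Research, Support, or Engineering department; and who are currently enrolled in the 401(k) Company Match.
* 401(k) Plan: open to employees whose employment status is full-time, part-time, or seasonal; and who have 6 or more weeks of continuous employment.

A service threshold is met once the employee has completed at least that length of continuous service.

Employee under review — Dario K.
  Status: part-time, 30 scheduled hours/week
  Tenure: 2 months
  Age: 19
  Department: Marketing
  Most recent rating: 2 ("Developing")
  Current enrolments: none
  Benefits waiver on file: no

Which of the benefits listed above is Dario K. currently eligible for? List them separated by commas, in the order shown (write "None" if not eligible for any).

401(k) Plan

401(k) Company Match — status part-time ✓ (not excluded); no waiver, service 2 months < 3 years (≈1095 days) ✗ → not eligible.
Short-Term Disability — status part-time ✓ (not excluded); dept Marketing ✗ → not eligible.
Wellness Stipend — status part-time ✓ (not excluded); no waiver, service 2 months < 24 months ✗ → not eligible.
Dental Plan — status part-time ✓; service 2 months ≥ 6 weeks (≈42 days) ✓; dept Marketing ✗ → not eligible.
401(k) Plan — status part-time ✓; service 2 months ≥ 6 weeks (≈42 days) ✓ → eligible.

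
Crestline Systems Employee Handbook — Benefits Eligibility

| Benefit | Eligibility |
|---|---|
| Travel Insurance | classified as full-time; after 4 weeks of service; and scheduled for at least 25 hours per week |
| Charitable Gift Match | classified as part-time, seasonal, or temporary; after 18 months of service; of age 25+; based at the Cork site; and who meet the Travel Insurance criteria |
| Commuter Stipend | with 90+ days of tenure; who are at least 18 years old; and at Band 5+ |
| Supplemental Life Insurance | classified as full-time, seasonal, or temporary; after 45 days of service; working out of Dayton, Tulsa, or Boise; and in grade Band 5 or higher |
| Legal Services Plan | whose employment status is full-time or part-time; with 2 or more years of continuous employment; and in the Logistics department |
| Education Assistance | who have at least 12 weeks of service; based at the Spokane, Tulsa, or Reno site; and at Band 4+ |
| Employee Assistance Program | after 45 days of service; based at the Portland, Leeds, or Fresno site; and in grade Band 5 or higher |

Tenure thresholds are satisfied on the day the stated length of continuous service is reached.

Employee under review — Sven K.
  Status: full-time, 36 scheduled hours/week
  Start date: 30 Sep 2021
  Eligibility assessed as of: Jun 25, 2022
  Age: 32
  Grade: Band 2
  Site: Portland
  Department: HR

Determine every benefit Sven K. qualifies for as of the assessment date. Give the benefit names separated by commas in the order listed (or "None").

Service from 30 Sep 2021 to Jun 25, 2022: 268 days.
Travel Insurance — status full-time ✓; service 268 days ≥ 4 weeks (≈28 days) ✓; 36 hrs/wk ≥ 25 ✓ → eligible.
Charitable Gift Match — status full-time ✗ (requires part-time, seasonal, or temporary) → not eligible.
Commuter Stipend — service 268 days ≥ 90 days ✓; age 32 ≥ 18 ✓; grade Band 2 < Band 5 ✗ → not eligible.
Supplemental Life Insurance — status full-time ✓; service 268 days ≥ 45 days ✓; site Portland ✗ (not Dayton, Tulsa, or Boise) → not eligible.
Legal Services Plan — status full-time ✓; service 268 days < 2 years (≈730 days) ✗ → not eligible.
Education Assistance — service 268 days ≥ 12 weeks (≈84 days) ✓; site Portland ✗ (not Spokane, Tulsa, or Reno) → not eligible.
Employee Assistance Program — service 268 days ≥ 45 days ✓; site Portland ✓; grade Band 2 < Band 5 ✗ → not eligible.

Travel Insurance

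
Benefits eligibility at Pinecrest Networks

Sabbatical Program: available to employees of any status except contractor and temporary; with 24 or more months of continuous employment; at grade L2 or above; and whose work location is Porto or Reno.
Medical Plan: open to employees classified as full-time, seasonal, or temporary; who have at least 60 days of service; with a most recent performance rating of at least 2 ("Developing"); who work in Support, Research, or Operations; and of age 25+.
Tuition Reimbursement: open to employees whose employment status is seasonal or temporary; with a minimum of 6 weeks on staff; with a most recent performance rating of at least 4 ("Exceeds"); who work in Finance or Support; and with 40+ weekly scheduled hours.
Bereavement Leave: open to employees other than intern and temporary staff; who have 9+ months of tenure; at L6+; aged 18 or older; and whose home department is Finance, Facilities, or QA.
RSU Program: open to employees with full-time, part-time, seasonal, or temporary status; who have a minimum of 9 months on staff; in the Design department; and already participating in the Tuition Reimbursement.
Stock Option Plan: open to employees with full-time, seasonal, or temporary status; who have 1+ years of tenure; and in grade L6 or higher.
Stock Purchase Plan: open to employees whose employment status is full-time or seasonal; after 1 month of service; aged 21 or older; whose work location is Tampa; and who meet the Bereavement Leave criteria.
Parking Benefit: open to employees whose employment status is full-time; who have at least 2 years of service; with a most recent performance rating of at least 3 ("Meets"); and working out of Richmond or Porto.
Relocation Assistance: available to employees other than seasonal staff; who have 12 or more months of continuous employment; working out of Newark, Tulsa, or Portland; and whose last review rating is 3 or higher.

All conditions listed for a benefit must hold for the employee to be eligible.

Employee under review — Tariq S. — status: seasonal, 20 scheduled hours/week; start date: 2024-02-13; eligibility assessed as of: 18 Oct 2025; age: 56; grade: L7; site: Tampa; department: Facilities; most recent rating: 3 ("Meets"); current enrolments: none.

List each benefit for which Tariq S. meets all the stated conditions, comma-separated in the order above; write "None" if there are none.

Bereavement Leave, Stock Option Plan, Stock Purchase Plan

Service from 2024-02-13 to 18 Oct 2025: 613 days.
Sabbatical Program — status seasonal ✓ (not excluded); service 613 days < 24 months (≈720 days) ✗ → not eligible.
Medical Plan — status seasonal ✓; service 613 days ≥ 60 days ✓; rating 3 ≥ 2 ✓; dept Facilities ✗ → not eligible.
Tuition Reimbursement — status seasonal ✓; service 613 days ≥ 6 weeks (≈42 days) ✓; rating 3 < 4 ✗ → not eligible.
Bereavement Leave — status seasonal ✓ (not excluded); service 613 days ≥ 9 months (≈270 days) ✓; grade L7 ≥ L6 ✓; age 56 ≥ 18 ✓; dept Facilities ✓ → eligible.
RSU Program — status seasonal ✓; service 613 days ≥ 9 months (≈270 days) ✓; dept Facilities ✗ → not eligible.
Stock Option Plan — status seasonal ✓; service 613 days ≥ 1 year (≈365 days) ✓; grade L7 ≥ L6 ✓ → eligible.
Stock Purchase Plan — status seasonal ✓; service 613 days ≥ 1 month (≈30 days) ✓; age 56 ≥ 21 ✓; site Tampa ✓; eligible for Bereavement Leave ✓ → eligible.
Parking Benefit — status seasonal ✗ (requires full-time) → not eligible.
Relocation Assistance — status seasonal ✗ (excluded) → not eligible.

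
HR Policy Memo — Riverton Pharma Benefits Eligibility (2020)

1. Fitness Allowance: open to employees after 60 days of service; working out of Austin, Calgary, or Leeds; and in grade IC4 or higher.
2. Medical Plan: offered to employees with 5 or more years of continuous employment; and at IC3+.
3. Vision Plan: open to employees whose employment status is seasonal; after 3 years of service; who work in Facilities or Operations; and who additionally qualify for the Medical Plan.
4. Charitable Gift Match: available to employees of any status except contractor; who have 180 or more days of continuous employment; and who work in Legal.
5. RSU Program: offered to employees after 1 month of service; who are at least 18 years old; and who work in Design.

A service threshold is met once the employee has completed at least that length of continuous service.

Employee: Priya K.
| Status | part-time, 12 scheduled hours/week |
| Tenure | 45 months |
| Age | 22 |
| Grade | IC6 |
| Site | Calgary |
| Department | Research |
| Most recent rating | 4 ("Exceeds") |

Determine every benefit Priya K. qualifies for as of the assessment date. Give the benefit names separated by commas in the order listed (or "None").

Fitness Allowance

Fitness Allowance — service 45 months ≥ 60 days ✓; site Calgary ✓; grade IC6 ≥ IC4 ✓ → eligible.
Medical Plan — service 45 months < 5 years (≈1825 days) ✗ → not eligible.
Vision Plan — status part-time ✗ (requires seasonal) → not eligible.
Charitable Gift Match — status part-time ✓ (not excluded); service 45 months ≥ 180 days ✓; dept Research ✗ → not eligible.
RSU Program — service 45 months ≥ 1 month ✓; age 22 ≥ 18 ✓; dept Research ✗ → not eligible.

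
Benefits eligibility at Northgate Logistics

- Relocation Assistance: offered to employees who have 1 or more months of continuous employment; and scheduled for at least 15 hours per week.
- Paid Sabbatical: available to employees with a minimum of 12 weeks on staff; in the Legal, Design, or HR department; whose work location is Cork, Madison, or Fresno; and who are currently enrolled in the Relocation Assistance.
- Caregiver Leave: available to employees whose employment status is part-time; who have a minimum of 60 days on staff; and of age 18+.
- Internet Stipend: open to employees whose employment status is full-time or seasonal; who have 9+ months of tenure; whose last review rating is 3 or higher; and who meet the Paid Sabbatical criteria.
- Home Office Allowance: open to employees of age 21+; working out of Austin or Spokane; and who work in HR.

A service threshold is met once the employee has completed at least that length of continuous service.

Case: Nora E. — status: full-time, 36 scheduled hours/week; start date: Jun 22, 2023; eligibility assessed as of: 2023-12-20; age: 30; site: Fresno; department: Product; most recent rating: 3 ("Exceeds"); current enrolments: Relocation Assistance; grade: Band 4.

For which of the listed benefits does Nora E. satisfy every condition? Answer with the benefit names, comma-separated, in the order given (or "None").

Service from Jun 22, 2023 to 2023-12-20: 181 days.
Relocation Assistance — service 181 days ≥ 1 month (≈30 days) ✓; 36 hrs/wk ≥ 15 ✓ → eligible.
Paid Sabbatical — service 181 days ≥ 12 weeks (≈84 days) ✓; dept Product ✗ → not eligible.
Caregiver Leave — status full-time ✗ (requires part-time) → not eligible.
Internet Stipend — status full-time ✓; service 181 days < 9 months (≈270 days) ✗ → not eligible.
Home Office Allowance — age 30 ≥ 21 ✓; site Fresno ✗ (not Austin or Spokane) → not eligible.

Relocation Assistance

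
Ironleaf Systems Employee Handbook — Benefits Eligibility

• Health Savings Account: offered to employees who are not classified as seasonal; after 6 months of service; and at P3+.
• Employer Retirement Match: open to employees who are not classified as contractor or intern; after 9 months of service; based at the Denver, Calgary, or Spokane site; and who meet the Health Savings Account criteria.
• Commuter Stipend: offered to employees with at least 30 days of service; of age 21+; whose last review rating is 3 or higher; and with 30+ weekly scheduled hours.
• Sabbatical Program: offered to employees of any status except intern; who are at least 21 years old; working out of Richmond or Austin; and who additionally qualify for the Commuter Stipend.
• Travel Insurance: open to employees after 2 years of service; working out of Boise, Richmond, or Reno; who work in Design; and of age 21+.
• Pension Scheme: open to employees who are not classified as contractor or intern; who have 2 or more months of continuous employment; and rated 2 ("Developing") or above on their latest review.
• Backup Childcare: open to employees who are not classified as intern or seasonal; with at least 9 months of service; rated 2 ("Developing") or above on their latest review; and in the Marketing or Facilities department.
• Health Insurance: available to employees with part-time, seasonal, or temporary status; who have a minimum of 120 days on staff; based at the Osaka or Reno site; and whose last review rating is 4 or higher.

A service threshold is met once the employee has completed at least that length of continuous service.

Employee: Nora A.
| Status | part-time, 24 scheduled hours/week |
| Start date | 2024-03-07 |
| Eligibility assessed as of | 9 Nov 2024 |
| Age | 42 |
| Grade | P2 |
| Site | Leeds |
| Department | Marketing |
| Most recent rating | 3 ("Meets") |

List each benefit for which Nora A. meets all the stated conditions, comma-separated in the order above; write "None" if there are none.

Pension Scheme

Service from 2024-03-07 to 9 Nov 2024: 247 days.
Health Savings Account — status part-time ✓ (not excluded); service 247 days ≥ 6 months (≈180 days) ✓; grade P2 < P3 ✗ → not eligible.
Employer Retirement Match — status part-time ✓ (not excluded); service 247 days < 9 months (≈270 days) ✗ → not eligible.
Commuter Stipend — service 247 days ≥ 30 days ✓; age 42 ≥ 21 ✓; rating 3 ≥ 3 ✓; 24 hrs/wk < 30 ✗ → not eligible.
Sabbatical Program — status part-time ✓ (not excluded); age 42 ≥ 21 ✓; site Leeds ✗ (not Richmond or Austin) → not eligible.
Travel Insurance — service 247 days < 2 years (≈730 days) ✗ → not eligible.
Pension Scheme — status part-time ✓ (not excluded); service 247 days ≥ 2 months (≈60 days) ✓; rating 3 ≥ 2 ✓ → eligible.
Backup Childcare — status part-time ✓ (not excluded); service 247 days < 9 months (≈270 days) ✗ → not eligible.
Health Insurance — status part-time ✓; service 247 days ≥ 120 days ✓; site Leeds ✗ (not Osaka or Reno) → not eligible.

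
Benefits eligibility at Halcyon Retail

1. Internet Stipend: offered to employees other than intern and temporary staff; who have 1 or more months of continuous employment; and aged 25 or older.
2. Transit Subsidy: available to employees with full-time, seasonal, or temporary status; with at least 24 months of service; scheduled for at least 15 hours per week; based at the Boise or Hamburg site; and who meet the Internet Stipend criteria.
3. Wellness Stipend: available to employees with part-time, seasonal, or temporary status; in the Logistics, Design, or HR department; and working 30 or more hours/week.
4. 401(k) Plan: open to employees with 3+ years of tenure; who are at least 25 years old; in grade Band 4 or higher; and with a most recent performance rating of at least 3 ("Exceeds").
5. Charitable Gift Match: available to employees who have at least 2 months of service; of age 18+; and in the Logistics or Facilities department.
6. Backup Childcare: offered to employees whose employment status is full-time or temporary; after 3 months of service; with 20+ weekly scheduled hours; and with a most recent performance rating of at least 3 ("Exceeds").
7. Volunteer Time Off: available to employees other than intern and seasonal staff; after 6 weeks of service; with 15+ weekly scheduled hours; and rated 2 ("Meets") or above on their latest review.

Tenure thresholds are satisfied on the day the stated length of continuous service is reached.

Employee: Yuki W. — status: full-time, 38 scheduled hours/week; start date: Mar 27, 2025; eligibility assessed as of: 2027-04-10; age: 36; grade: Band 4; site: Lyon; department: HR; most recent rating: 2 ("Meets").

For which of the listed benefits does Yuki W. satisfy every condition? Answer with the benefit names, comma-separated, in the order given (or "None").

Service from Mar 27, 2025 to 2027-04-10: 744 days.
Internet Stipend — status full-time ✓ (not excluded); service 744 days ≥ 1 month (≈30 days) ✓; age 36 ≥ 25 ✓ → eligible.
Transit Subsidy — status full-time ✓; service 744 days ≥ 24 months (≈720 days) ✓; 38 hrs/wk ≥ 15 ✓; site Lyon ✗ (not Boise or Hamburg) → not eligible.
Wellness Stipend — status full-time ✗ (requires part-time, seasonal, or temporary) → not eligible.
401(k) Plan — service 744 days < 3 years (≈1095 days) ✗ → not eligible.
Charitable Gift Match — service 744 days ≥ 2 months (≈60 days) ✓; age 36 ≥ 18 ✓; dept HR ✗ → not eligible.
Backup Childcare — status full-time ✓; service 744 days ≥ 3 months (≈90 days) ✓; 38 hrs/wk ≥ 20 ✓; rating 2 < 3 ✗ → not eligible.
Volunteer Time Off — status full-time ✓ (not excluded); service 744 days ≥ 6 weeks (≈42 days) ✓; 38 hrs/wk ≥ 15 ✓; rating 2 ≥ 2 ✓ → eligible.

Internet Stipend, Volunteer Time Off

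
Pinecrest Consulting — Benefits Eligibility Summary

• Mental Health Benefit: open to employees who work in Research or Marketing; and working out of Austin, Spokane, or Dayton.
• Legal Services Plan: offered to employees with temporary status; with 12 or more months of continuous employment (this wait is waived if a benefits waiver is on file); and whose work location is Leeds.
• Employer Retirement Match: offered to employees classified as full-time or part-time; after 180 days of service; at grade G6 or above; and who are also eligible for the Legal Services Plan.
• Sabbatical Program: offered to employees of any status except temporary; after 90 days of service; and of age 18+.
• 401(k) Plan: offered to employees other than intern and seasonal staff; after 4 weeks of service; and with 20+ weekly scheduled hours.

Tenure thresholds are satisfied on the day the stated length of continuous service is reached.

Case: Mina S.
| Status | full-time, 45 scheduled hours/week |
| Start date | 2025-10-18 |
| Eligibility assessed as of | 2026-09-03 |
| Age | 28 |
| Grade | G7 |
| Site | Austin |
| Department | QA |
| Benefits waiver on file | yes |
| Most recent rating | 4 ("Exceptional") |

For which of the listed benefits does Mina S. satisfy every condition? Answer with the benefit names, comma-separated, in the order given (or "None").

Sabbatical Program, 401(k) Plan

Service from 2025-10-18 to 2026-09-03: 320 days.
Mental Health Benefit — dept QA ✗ → not eligible.
Legal Services Plan — status full-time ✗ (requires temporary) → not eligible.
Employer Retirement Match — status full-time ✓; service 320 days ≥ 180 days ✓; grade G7 ≥ G6 ✓; not eligible for Legal Services Plan ✗ → not eligible.
Sabbatical Program — status full-time ✓ (not excluded); service 320 days ≥ 90 days ✓; age 28 ≥ 18 ✓ → eligible.
401(k) Plan — status full-time ✓ (not excluded); service 320 days ≥ 4 weeks (≈28 days) ✓; 45 hrs/wk ≥ 20 ✓ → eligible.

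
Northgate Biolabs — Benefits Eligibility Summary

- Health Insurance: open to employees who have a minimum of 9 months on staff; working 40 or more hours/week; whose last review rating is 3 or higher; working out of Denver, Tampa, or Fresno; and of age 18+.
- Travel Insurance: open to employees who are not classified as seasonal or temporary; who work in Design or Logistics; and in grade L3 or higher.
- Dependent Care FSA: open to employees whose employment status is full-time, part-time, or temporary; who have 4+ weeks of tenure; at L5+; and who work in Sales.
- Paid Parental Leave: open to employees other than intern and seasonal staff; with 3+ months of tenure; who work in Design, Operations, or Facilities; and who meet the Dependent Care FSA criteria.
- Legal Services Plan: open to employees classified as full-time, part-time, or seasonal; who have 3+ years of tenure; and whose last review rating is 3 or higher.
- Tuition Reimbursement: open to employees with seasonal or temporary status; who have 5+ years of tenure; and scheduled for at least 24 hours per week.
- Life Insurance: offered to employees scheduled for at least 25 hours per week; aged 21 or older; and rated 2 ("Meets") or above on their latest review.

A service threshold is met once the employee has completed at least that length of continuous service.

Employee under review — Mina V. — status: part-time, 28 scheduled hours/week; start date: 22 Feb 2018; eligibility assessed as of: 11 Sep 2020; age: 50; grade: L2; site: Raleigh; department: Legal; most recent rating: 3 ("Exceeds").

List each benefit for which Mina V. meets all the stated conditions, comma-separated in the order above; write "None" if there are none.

Life Insurance

Service from 22 Feb 2018 to 11 Sep 2020: 932 days.
Health Insurance — service 932 days ≥ 9 months (≈270 days) ✓; 28 hrs/wk < 40 ✗ → not eligible.
Travel Insurance — status part-time ✓ (not excluded); dept Legal ✗ → not eligible.
Dependent Care FSA — status part-time ✓; service 932 days ≥ 4 weeks (≈28 days) ✓; grade L2 < L5 ✗ → not eligible.
Paid Parental Leave — status part-time ✓ (not excluded); service 932 days ≥ 3 months (≈90 days) ✓; dept Legal ✗ → not eligible.
Legal Services Plan — status part-time ✓; service 932 days < 3 years (≈1095 days) ✗ → not eligible.
Tuition Reimbursement — status part-time ✗ (requires seasonal or temporary) → not eligible.
Life Insurance — 28 hrs/wk ≥ 25 ✓; age 50 ≥ 21 ✓; rating 3 ≥ 2 ✓ → eligible.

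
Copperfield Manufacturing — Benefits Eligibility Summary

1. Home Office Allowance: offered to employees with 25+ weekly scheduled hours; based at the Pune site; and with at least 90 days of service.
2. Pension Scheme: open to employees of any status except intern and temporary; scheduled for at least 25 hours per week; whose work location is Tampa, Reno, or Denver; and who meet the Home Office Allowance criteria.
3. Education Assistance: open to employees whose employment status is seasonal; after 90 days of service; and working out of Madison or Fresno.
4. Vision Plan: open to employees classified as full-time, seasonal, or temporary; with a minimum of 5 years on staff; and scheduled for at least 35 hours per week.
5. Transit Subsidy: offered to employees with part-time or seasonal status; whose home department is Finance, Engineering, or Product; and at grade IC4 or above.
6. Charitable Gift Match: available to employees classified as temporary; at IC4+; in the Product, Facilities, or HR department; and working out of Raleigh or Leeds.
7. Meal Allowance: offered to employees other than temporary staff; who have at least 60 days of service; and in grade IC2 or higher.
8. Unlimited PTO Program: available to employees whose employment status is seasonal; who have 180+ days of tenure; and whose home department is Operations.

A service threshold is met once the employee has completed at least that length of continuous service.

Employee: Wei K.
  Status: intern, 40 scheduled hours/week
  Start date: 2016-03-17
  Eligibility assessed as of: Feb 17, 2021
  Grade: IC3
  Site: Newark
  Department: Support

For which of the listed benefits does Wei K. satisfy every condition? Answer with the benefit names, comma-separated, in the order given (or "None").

Service from 2016-03-17 to Feb 17, 2021: 1798 days.
Home Office Allowance — 40 hrs/wk ≥ 25 ✓; site Newark ✗ (not Pune) → not eligible.
Pension Scheme — status intern ✗ (excluded) → not eligible.
Education Assistance — status intern ✗ (requires seasonal) → not eligible.
Vision Plan — status intern ✗ (requires full-time, seasonal, or temporary) → not eligible.
Transit Subsidy — status intern ✗ (requires part-time or seasonal) → not eligible.
Charitable Gift Match — status intern ✗ (requires temporary) → not eligible.
Meal Allowance — status intern ✓ (not excluded); service 1798 days ≥ 60 days ✓; grade IC3 ≥ IC2 ✓ → eligible.
Unlimited PTO Program — status intern ✗ (requires seasonal) → not eligible.

Meal Allowance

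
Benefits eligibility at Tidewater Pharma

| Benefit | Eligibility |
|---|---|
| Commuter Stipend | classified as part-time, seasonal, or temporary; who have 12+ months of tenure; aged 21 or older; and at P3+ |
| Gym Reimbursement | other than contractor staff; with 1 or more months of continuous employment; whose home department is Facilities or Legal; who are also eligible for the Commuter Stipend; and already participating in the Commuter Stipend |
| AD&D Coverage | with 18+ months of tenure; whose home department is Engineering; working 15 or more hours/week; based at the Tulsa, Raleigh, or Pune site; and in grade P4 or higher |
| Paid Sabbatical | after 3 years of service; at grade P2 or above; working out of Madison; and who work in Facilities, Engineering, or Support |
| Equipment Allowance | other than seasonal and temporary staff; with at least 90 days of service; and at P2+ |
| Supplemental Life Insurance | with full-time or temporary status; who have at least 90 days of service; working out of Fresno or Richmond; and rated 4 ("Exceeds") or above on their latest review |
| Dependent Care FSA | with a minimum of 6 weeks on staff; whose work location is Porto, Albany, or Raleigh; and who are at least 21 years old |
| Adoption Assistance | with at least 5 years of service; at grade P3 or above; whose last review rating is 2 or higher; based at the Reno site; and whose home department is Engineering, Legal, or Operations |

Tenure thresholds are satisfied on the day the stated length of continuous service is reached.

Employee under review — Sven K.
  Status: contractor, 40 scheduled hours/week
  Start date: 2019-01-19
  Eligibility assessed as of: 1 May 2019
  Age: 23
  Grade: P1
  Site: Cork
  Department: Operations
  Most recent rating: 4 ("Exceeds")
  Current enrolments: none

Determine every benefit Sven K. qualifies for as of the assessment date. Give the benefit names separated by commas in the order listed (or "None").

Service from 2019-01-19 to 1 May 2019: 102 days.
Commuter Stipend — status contractor ✗ (requires part-time, seasonal, or temporary) → not eligible.
Gym Reimbursement — status contractor ✗ (excluded) → not eligible.
AD&D Coverage — service 102 days < 18 months (≈540 days) ✗ → not eligible.
Paid Sabbatical — service 102 days < 3 years (≈1095 days) ✗ → not eligible.
Equipment Allowance — status contractor ✓ (not excluded); service 102 days ≥ 90 days ✓; grade P1 < P2 ✗ → not eligible.
Supplemental Life Insurance — status contractor ✗ (requires full-time or temporary) → not eligible.
Dependent Care FSA — service 102 days ≥ 6 weeks (≈42 days) ✓; site Cork ✗ (not Porto, Albany, or Raleigh) → not eligible.
Adoption Assistance — service 102 days < 5 years (≈1825 days) ✗ → not eligible.

None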